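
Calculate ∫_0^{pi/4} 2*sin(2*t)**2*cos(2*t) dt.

Let u = sin(2*t), so du = 2*cos(2*t) dt. When t = 0, u = 0; when t = pi/4, u = 1.
The integral becomes ∫ u**2 du from 0 to 1, with antiderivative u**3/3.
Back in t: F(t) = sin(2*t)**3/3.
Then F(pi/4) - F(0) = (1/3) - (0) = 1/3.

1/3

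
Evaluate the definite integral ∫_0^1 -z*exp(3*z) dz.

Integrate by parts once (u = z, dv = -exp(3*z) dz).
An antiderivative is F(z) = (-3*z + 1)*exp(3*z)/9.
Then F(1) - F(0) = (-2*exp(3)/9) - (1/9) = -2*exp(3)/9 - 1/9.

-2*exp(3)/9 - 1/9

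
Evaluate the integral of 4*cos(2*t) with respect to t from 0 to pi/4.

An antiderivative is F(t) = 2*sin(2*t).
Then F(pi/4) - F(0) = (2) - (0) = 2.

2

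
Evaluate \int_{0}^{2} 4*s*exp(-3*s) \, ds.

4/9 - 28*exp(-6)/9

Integrate by parts once (u = s, dv = 4*exp(-3*s) ds).
An antiderivative is F(s) = (-12*s - 4)*exp(-3*s)/9.
Then F(2) - F(0) = (-28*exp(-6)/9) - (-4/9) = 4/9 - 28*exp(-6)/9.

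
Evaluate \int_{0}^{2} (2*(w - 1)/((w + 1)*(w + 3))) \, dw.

Factor the denominator: w**2 + 4*w + 3 = (w + 3)(w + 1).
Partial fractions: 2*(w - 1)/((w + 1)*(w + 3)) = 4/(w + 3) - 2/(w + 1).
An antiderivative is F(w) = -2*log(w + 1) + 4*log(w + 3).
Then F(2) - F(0) = (-2*log(3) + 4*log(5)) - (log(81)) = -6*log(3) + 4*log(5).

-6*log(3) + 4*log(5)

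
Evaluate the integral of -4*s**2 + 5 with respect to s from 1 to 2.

-13/3

By the power rule, an antiderivative is F(s) = -4*s**3/3 + 5*s.
Then F(2) - F(1) = (-2/3) - (11/3) = -13/3.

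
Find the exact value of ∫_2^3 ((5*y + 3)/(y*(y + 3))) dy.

Factor the denominator: y**2 + 3*y = (y + 3)y.
Partial fractions: (5*y + 3)/(y*(y + 3)) = 4/(y + 3) + 1/y.
An antiderivative is F(y) = log(y) + 4*log(y + 3).
Then F(3) - F(2) = (4*log(2) + 5*log(3)) - (log(2) + 4*log(5)) = -4*log(5) + 3*log(2) + 5*log(3).

-4*log(5) + 3*log(2) + 5*log(3)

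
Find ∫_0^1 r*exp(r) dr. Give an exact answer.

Integrate by parts once (u = r, dv = exp(r) dr).
An antiderivative is F(r) = (r - 1)*exp(r).
Then F(1) - F(0) = (0) - (-1) = 1.

1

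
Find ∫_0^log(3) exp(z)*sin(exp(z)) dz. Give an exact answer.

Let u = exp(z), so du = exp(z) dz. When z = 0, u = 1; when z = log(3), u = 3.
The integral becomes ∫ sin(u) du from 1 to 3, with antiderivative -cos(u).
Back in z: F(z) = -cos(exp(z)).
Then F(log(3)) - F(0) = (-cos(3)) - (-cos(1)) = cos(1) - cos(3).

cos(1) - cos(3)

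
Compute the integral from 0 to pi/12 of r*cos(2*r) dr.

Integrate by parts once (u = r, dv = cos(2*r) dr).
An antiderivative is F(r) = r*sin(2*r)/2 + cos(2*r)/4.
Then F(pi/12) - F(0) = (pi/48 + sqrt(3)/8) - (1/4) = -1/4 + pi/48 + sqrt(3)/8.

-1/4 + pi/48 + sqrt(3)/8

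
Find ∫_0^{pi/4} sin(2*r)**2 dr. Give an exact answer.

pi/8

Use the identity sin^2(2*r) = (1 - cos(4*r))/2.
An antiderivative is F(r) = r/2 - sin(4*r)/8.
Then F(pi/4) - F(0) = (pi/8) - (0) = pi/8.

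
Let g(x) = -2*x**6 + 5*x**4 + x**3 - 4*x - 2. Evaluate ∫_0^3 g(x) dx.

By the power rule, an antiderivative is F(x) = -2*x**7/7 + x**5 + x**4/4 - 2*x**2 - 2*x.
Then F(3) - F(0) = (-10797/28) - (0) = -10797/28.

-10797/28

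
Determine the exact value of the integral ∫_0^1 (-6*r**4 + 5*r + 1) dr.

By the power rule, an antiderivative is F(r) = -6*r**5/5 + 5*r**2/2 + r.
Then F(1) - F(0) = (23/10) - (0) = 23/10.

23/10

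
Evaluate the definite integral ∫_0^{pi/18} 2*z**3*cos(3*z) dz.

Integrate by parts 3 times (u = z^3, dv = 2*cos(3*z) dz).
An antiderivative is F(z) = 2*z**3*sin(3*z)/3 + 2*z**2*cos(3*z)/3 - 4*z*sin(3*z)/9 - 4*cos(3*z)/27.
Then F(pi/18) - F(0) = (-2*sqrt(3)/27 - pi/81 + pi**3/17496 + sqrt(3)*pi**2/972) - (-4/27) = -2*sqrt(3)/27 - pi/81 + pi**3/17496 + sqrt(3)*pi**2/972 + 4/27.

-2*sqrt(3)/27 - pi/81 + pi**3/17496 + sqrt(3)*pi**2/972 + 4/27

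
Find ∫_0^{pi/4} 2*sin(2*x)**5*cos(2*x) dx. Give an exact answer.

Let u = sin(2*x), so du = 2*cos(2*x) dx. When x = 0, u = 0; when x = pi/4, u = 1.
The integral becomes ∫ u**5 du from 0 to 1, with antiderivative u**6/6.
Back in x: F(x) = sin(2*x)**6/6.
Then F(pi/4) - F(0) = (1/6) - (0) = 1/6.

1/6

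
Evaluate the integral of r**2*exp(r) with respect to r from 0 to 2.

-2 + 2*exp(2)

Integrate by parts twice (u = r^2, dv = exp(r) dr).
An antiderivative is F(r) = (r**2 - 2*r + 2)*exp(r).
Then F(2) - F(0) = (2*exp(2)) - (2) = -2 + 2*exp(2).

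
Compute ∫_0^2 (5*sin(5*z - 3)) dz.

cos(3) - cos(7)

Let u = 5*z - 3, so du = 5 dz. When z = 0, u = -3; when z = 2, u = 7.
The integral becomes ∫ sin(u) du from -3 to 7, with antiderivative -cos(u).
Back in z: F(z) = -cos(5*z - 3).
Then F(2) - F(0) = (-cos(7)) - (-cos(3)) = cos(3) - cos(7).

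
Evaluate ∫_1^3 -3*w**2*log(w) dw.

Integrate by parts once (u = ln w, dv = -3*w**2 dw).
An antiderivative is F(w) = -w**3*(3*log(w) - 1)/3.
Then F(3) - F(1) = (9 - 27*log(3)) - (1/3) = 26/3 - 27*log(3).

26/3 - 27*log(3)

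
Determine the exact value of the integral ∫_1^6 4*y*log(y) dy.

-35 + 72*log(2) + 72*log(3)

Integrate by parts once (u = ln y, dv = 4*y dy).
An antiderivative is F(y) = y**2*(2*log(y) - 1).
Then F(6) - F(1) = (-36 + 72*log(2) + 72*log(3)) - (-1) = -35 + 72*log(2) + 72*log(3).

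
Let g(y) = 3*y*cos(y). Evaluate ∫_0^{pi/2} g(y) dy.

-3 + 3*pi/2

Integrate by parts once (u = y, dv = 3*cos(y) dy).
An antiderivative is F(y) = 3*y*sin(y) + 3*cos(y).
Then F(pi/2) - F(0) = (3*pi/2) - (3) = -3 + 3*pi/2.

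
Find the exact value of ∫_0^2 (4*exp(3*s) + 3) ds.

14/3 + 4*exp(6)/3

An antiderivative is F(s) = 4*exp(3*s)/3 + 3*s.
Then F(2) - F(0) = (6 + 4*exp(6)/3) - (4/3) = 14/3 + 4*exp(6)/3.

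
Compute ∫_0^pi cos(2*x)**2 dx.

Use the identity cos^2(2*x) = (1 + cos(4*x))/2.
An antiderivative is F(x) = x/2 + sin(4*x)/8.
Then F(pi) - F(0) = (pi/2) - (0) = pi/2.

pi/2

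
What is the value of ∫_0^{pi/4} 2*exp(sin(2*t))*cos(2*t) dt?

Let u = sin(2*t), so du = 2*cos(2*t) dt. When t = 0, u = 0; when t = pi/4, u = 1.
The integral becomes ∫ exp(u) du from 0 to 1, with antiderivative exp(u).
Back in t: F(t) = exp(sin(2*t)).
Then F(pi/4) - F(0) = (E) - (1) = -1 + E.

-1 + E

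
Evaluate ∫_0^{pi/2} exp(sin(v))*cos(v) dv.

Let u = sin(v), so du = cos(v) dv. When v = 0, u = 0; when v = pi/2, u = 1.
The integral becomes ∫ exp(u) du from 0 to 1, with antiderivative exp(u).
Back in v: F(v) = exp(sin(v)).
Then F(pi/2) - F(0) = (E) - (1) = -1 + E.

-1 + E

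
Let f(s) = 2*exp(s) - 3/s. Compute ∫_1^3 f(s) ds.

An antiderivative is F(s) = 2*exp(s) - 3*log(s).
Then F(3) - F(1) = (-log(27) + 2*exp(3)) - (2*exp(1)) = -2*exp(1) - log(27) + 2*exp(3).

-2*exp(1) - log(27) + 2*exp(3)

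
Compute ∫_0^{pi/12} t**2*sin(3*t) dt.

-2/27 - sqrt(2)*pi**2/864 + sqrt(2)*pi/108 + sqrt(2)/27

Integrate by parts twice (u = t^2, dv = sin(3*t) dt).
An antiderivative is F(t) = -t**2*cos(3*t)/3 + 2*t*sin(3*t)/9 + 2*cos(3*t)/27.
Then F(pi/12) - F(0) = (sqrt(2)*(-pi**2 + 8*pi + 32)/864) - (2/27) = -2/27 - sqrt(2)*pi**2/864 + sqrt(2)*pi/108 + sqrt(2)/27.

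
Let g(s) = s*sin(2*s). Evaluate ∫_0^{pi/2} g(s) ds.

Integrate by parts once (u = s, dv = sin(2*s) ds).
An antiderivative is F(s) = -s*cos(2*s)/2 + sin(2*s)/4.
Then F(pi/2) - F(0) = (pi/4) - (0) = pi/4.

pi/4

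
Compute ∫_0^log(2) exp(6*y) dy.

Let u = exp(y), so du = exp(y) dy. When y = 0, u = 1; when y = log(2), u = 2.
The integral becomes ∫ u**5 du from 1 to 2, with antiderivative u**6/6.
Back in y: F(y) = exp(6*y)/6.
Then F(log(2)) - F(0) = (32/3) - (1/6) = 21/2.

21/2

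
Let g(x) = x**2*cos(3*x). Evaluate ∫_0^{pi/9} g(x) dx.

-sqrt(3)/27 + sqrt(3)*pi**2/486 + pi/81

Integrate by parts twice (u = x^2, dv = cos(3*x) dx).
An antiderivative is F(x) = x**2*sin(3*x)/3 + 2*x*cos(3*x)/9 - 2*sin(3*x)/27.
Then F(pi/9) - F(0) = (-sqrt(3)/27 + sqrt(3)*pi**2/486 + pi/81) - (0) = -sqrt(3)/27 + sqrt(3)*pi**2/486 + pi/81.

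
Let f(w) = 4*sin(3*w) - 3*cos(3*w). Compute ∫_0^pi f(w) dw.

An antiderivative is F(w) = -sin(3*w) - 4*cos(3*w)/3.
Then F(pi) - F(0) = (4/3) - (-4/3) = 8/3.

8/3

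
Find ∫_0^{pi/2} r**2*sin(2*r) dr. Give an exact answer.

Integrate by parts twice (u = r^2, dv = sin(2*r) dr).
An antiderivative is F(r) = -r**2*cos(2*r)/2 + r*sin(2*r)/2 + cos(2*r)/4.
Then F(pi/2) - F(0) = (-1/4 + pi**2/8) - (1/4) = -1/2 + pi**2/8.

-1/2 + pi**2/8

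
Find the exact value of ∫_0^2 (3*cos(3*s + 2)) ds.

-sin(2) + sin(8)

Let u = 3*s + 2, so du = 3 ds. When s = 0, u = 2; when s = 2, u = 8.
The integral becomes ∫ cos(u) du from 2 to 8, with antiderivative sin(u).
Back in s: F(s) = sin(3*s + 2).
Then F(2) - F(0) = (sin(8)) - (sin(2)) = -sin(2) + sin(8).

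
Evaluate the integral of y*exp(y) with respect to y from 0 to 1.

Integrate by parts once (u = y, dv = exp(y) dy).
An antiderivative is F(y) = (y - 1)*exp(y).
Then F(1) - F(0) = (0) - (-1) = 1.

1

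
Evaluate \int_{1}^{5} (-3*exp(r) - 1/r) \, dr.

An antiderivative is F(r) = -3*exp(r) - log(r).
Then F(5) - F(1) = (-3*exp(5) - log(5)) - (-3*exp(1)) = -3*exp(5) - log(5) + 3*exp(1).

-3*exp(5) - log(5) + 3*exp(1)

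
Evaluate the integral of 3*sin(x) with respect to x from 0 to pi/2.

An antiderivative is F(x) = -3*cos(x).
Then F(pi/2) - F(0) = (0) - (-3) = 3.

3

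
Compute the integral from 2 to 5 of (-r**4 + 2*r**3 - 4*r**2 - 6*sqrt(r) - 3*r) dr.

By the power rule, an antiderivative is F(r) = -r**5/5 + r**4/2 - 4*r**(3/2) - 4*r**3/3 - 3*r**2/2.
Then F(5) - F(2) = (-1550/3 - 20*sqrt(5)) - (-226/15 - 8*sqrt(2)) = -2508/5 - 20*sqrt(5) + 8*sqrt(2).

-2508/5 - 20*sqrt(5) + 8*sqrt(2)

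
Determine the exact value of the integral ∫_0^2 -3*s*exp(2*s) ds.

Integrate by parts once (u = s, dv = -3*exp(2*s) ds).
An antiderivative is F(s) = (-6*s + 3)*exp(2*s)/4.
Then F(2) - F(0) = (-9*exp(4)/4) - (3/4) = -9*exp(4)/4 - 3/4.

-9*exp(4)/4 - 3/4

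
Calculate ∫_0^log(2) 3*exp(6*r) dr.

63/2

Let u = exp(r), so du = exp(r) dr. When r = 0, u = 1; when r = log(2), u = 2.
The integral becomes 3·∫ u**5 du from 1 to 2, with antiderivative u**6/2.
Back in r: F(r) = exp(6*r)/2.
Then F(log(2)) - F(0) = (32) - (1/2) = 63/2.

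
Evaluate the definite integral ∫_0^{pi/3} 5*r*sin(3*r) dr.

5*pi/9

Integrate by parts once (u = r, dv = 5*sin(3*r) dr).
An antiderivative is F(r) = -5*r*cos(3*r)/3 + 5*sin(3*r)/9.
Then F(pi/3) - F(0) = (5*pi/9) - (0) = 5*pi/9.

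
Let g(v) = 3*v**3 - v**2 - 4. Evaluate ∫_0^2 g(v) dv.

4/3

By the power rule, an antiderivative is F(v) = 3*v**4/4 - v**3/3 - 4*v.
Then F(2) - F(0) = (4/3) - (0) = 4/3.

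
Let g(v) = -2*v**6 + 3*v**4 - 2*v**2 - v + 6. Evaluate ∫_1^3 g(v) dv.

By the power rule, an antiderivative is F(v) = -2*v**7/7 + 3*v**5/5 - 2*v**3/3 - v**2/2 + 6*v.
Then F(3) - F(1) = (-33849/70) - (1081/210) = -51314/105.

-51314/105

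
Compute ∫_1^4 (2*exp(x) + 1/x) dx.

-2*exp(1) + 2*log(2) + 2*exp(4)

An antiderivative is F(x) = 2*exp(x) + log(x).
Then F(4) - F(1) = (log(4) + 2*exp(4)) - (2*exp(1)) = -2*exp(1) + 2*log(2) + 2*exp(4).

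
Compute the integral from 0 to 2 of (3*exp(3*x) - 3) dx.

An antiderivative is F(x) = exp(3*x) - 3*x.
Then F(2) - F(0) = (-6 + exp(6)) - (1) = -7 + exp(6).

-7 + exp(6)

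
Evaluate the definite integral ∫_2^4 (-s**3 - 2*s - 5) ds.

-82

By the power rule, an antiderivative is F(s) = -s**4/4 - s**2 - 5*s.
Then F(4) - F(2) = (-100) - (-18) = -82.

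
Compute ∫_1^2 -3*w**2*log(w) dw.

Integrate by parts once (u = ln w, dv = -3*w**2 dw).
An antiderivative is F(w) = -w**3*(3*log(w) - 1)/3.
Then F(2) - F(1) = (8/3 - 8*log(2)) - (1/3) = 7/3 - 8*log(2).

7/3 - 8*log(2)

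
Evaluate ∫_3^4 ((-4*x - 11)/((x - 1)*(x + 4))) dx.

log(7/27)

Factor the denominator: x**2 + 3*x - 4 = (x + 4)(x - 1).
Partial fractions: (-4*x - 11)/((x - 1)*(x + 4)) = -1/(x + 4) - 3/(x - 1).
An antiderivative is F(x) = -3*log(x - 1) - log(x + 4).
Then F(4) - F(3) = (-3*log(3) - 3*log(2)) - (-log(56)) = log(7/27).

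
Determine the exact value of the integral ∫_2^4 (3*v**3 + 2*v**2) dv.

652/3

By the power rule, an antiderivative is F(v) = 3*v**4/4 + 2*v**3/3.
Then F(4) - F(2) = (704/3) - (52/3) = 652/3.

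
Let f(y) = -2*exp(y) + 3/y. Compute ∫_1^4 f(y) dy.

-2*exp(4) + 6*log(2) + 2*exp(1)

An antiderivative is F(y) = -2*exp(y) + 3*log(y).
Then F(4) - F(1) = (-2*exp(4) + log(64)) - (-2*exp(1)) = -2*exp(4) + 6*log(2) + 2*exp(1).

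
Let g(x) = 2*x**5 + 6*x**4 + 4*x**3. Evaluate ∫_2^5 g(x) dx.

By the power rule, an antiderivative is F(x) = x**6/3 + 6*x**5/5 + x**4.
Then F(5) - F(2) = (28750/3) - (1136/15) = 47538/5.

47538/5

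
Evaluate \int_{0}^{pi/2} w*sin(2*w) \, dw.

pi/4

Integrate by parts once (u = w, dv = sin(2*w) dw).
An antiderivative is F(w) = -w*cos(2*w)/2 + sin(2*w)/4.
Then F(pi/2) - F(0) = (pi/4) - (0) = pi/4.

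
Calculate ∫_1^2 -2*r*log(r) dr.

Integrate by parts once (u = ln r, dv = -2*r dr).
An antiderivative is F(r) = -r**2*(2*log(r) - 1)/2.
Then F(2) - F(1) = (2 - log(16)) - (1/2) = 3/2 - log(16).

3/2 - log(16)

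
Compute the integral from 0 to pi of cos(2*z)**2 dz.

Use the identity cos^2(2*z) = (1 + cos(4*z))/2.
An antiderivative is F(z) = z/2 + sin(4*z)/8.
Then F(pi) - F(0) = (pi/2) - (0) = pi/2.

pi/2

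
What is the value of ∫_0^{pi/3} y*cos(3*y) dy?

Integrate by parts once (u = y, dv = cos(3*y) dy).
An antiderivative is F(y) = y*sin(3*y)/3 + cos(3*y)/9.
Then F(pi/3) - F(0) = (-1/9) - (1/9) = -2/9.

-2/9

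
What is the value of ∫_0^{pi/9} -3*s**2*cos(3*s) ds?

Integrate by parts twice (u = s^2, dv = -3*cos(3*s) ds).
An antiderivative is F(s) = -s**2*sin(3*s) - 2*s*cos(3*s)/3 + 2*sin(3*s)/9.
Then F(pi/9) - F(0) = (-pi/27 - sqrt(3)*pi**2/162 + sqrt(3)/9) - (0) = -pi/27 - sqrt(3)*pi**2/162 + sqrt(3)/9.

-pi/27 - sqrt(3)*pi**2/162 + sqrt(3)/9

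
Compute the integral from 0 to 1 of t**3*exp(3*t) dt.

2/27 + 4*exp(3)/27

Integrate by parts 3 times (u = t^3, dv = exp(3*t) dt).
An antiderivative is F(t) = (9*t**3 - 9*t**2 + 6*t - 2)*exp(3*t)/27.
Then F(1) - F(0) = (4*exp(3)/27) - (-2/27) = 2/27 + 4*exp(3)/27.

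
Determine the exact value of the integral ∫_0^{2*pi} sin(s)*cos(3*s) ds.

Use the identity sin(s)cos(3*s) = [sin(4*s) + sin(-2*s)]/2.
An antiderivative is F(s) = cos(2*s)/4 - cos(4*s)/8.
Then F(2*pi) - F(0) = (1/8) - (1/8) = 0.

0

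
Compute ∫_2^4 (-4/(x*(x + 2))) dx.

log(9/16)

Factor the denominator: x**2 + 2*x = (x + 2)x.
Partial fractions: -4/(x*(x + 2)) = 2/(x + 2) - 2/x.
An antiderivative is F(x) = -2*log(x) + 2*log(x + 2).
Then F(4) - F(2) = (log(9/4)) - (log(4)) = log(9/16).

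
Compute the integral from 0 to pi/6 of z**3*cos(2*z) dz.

Integrate by parts 3 times (u = z^3, dv = cos(2*z) dz).
An antiderivative is F(z) = z**3*sin(2*z)/2 + 3*z**2*cos(2*z)/4 - 3*z*sin(2*z)/4 - 3*cos(2*z)/8.
Then F(pi/6) - F(0) = (-sqrt(3)*pi/16 - 3/16 + sqrt(3)*pi**3/864 + pi**2/96) - (-3/8) = -sqrt(3)*pi/16 + sqrt(3)*pi**3/864 + pi**2/96 + 3/16.

-sqrt(3)*pi/16 + sqrt(3)*pi**3/864 + pi**2/96 + 3/16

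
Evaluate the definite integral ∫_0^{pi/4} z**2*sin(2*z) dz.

Integrate by parts twice (u = z^2, dv = sin(2*z) dz).
An antiderivative is F(z) = -z**2*cos(2*z)/2 + z*sin(2*z)/2 + cos(2*z)/4.
Then F(pi/4) - F(0) = (pi/8) - (1/4) = -1/4 + pi/8.

-1/4 + pi/8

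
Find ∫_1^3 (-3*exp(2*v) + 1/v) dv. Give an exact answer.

-3*exp(6)/2 + log(3) + 3*exp(2)/2

An antiderivative is F(v) = -3*exp(2*v)/2 + log(v).
Then F(3) - F(1) = (-3*exp(6)/2 + log(3)) - (-3*exp(2)/2) = -3*exp(6)/2 + log(3) + 3*exp(2)/2.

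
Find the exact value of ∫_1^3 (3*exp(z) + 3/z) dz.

An antiderivative is F(z) = 3*exp(z) + 3*log(z).
Then F(3) - F(1) = (3*log(3) + 3*exp(3)) - (3*exp(1)) = -3*exp(1) + 3*log(3) + 3*exp(3).

-3*exp(1) + 3*log(3) + 3*exp(3)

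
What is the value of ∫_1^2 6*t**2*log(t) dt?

-14/3 + 16*log(2)

Integrate by parts once (u = ln t, dv = 6*t**2 dt).
An antiderivative is F(t) = 2*t**3*(3*log(t) - 1)/3.
Then F(2) - F(1) = (-16/3 + 16*log(2)) - (-2/3) = -14/3 + 16*log(2).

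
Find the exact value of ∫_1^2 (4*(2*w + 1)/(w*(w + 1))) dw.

Factor the denominator: w**2 + w = (w + 1)w.
Partial fractions: 4*(2*w + 1)/(w*(w + 1)) = 4/(w + 1) + 4/w.
An antiderivative is F(w) = 4*log(w) + 4*log(w + 1).
Then F(2) - F(1) = (4*log(2) + 4*log(3)) - (log(16)) = log(81).

log(81)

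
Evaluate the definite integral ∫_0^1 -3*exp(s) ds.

3 - 3*E

An antiderivative is F(s) = -3*exp(s).
Then F(1) - F(0) = (-3*E) - (-3) = 3 - 3*E.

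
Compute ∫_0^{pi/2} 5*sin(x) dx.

An antiderivative is F(x) = -5*cos(x).
Then F(pi/2) - F(0) = (0) - (-5) = 5.

5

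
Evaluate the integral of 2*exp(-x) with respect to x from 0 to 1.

2 - 2*exp(-1)

An antiderivative is F(x) = -2*exp(-x).
Then F(1) - F(0) = (-2*exp(-1)) - (-2) = 2 - 2*exp(-1).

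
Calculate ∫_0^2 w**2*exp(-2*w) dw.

(-13 + exp(4))*exp(-4)/4

Integrate by parts twice (u = w^2, dv = exp(-2*w) dw).
An antiderivative is F(w) = (-2*w**2 - 2*w - 1)*exp(-2*w)/4.
Then F(2) - F(0) = (-13*exp(-4)/4) - (-1/4) = (-13 + exp(4))*exp(-4)/4.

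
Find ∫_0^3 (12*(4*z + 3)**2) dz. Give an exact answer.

Let u = 4*z + 3, so du = 4 dz. When z = 0, u = 3; when z = 3, u = 15.
The integral becomes 3·∫ u**2 du from 3 to 15, with antiderivative u**3.
Back in z: F(z) = (4*z + 3)**3.
Then F(3) - F(0) = (3375) - (27) = 3348.

3348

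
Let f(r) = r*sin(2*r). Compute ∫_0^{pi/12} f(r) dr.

-sqrt(3)*pi/48 + 1/8

Integrate by parts once (u = r, dv = sin(2*r) dr).
An antiderivative is F(r) = -r*cos(2*r)/2 + sin(2*r)/4.
Then F(pi/12) - F(0) = (-sqrt(3)*pi/48 + 1/8) - (0) = -sqrt(3)*pi/48 + 1/8.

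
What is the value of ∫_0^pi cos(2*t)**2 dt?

pi/2

Use the identity cos^2(2*t) = (1 + cos(4*t))/2.
An antiderivative is F(t) = t/2 + sin(4*t)/8.
Then F(pi) - F(0) = (pi/2) - (0) = pi/2.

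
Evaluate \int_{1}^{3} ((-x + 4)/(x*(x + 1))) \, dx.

log(81/32)

Factor the denominator: x**2 + x = (x + 1)x.
Partial fractions: (-x + 4)/(x*(x + 1)) = -5/(x + 1) + 4/x.
An antiderivative is F(x) = 4*log(x) - 5*log(x + 1).
Then F(3) - F(1) = (-10*log(2) + 4*log(3)) - (-log(32)) = log(81/32).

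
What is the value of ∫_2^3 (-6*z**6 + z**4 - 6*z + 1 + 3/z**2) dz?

By the power rule, an antiderivative is F(z) = -6*z**7/7 + z**5/5 - 3*z**2 + z - 3/z.
Then F(3) - F(2) = (-64784/35) - (-8037/70) = -121531/70.

-121531/70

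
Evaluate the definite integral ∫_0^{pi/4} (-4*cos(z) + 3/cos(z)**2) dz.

3 - 2*sqrt(2)

An antiderivative is F(z) = -4*sin(z) + 3*tan(z).
Then F(pi/4) - F(0) = (3 - 2*sqrt(2)) - (0) = 3 - 2*sqrt(2).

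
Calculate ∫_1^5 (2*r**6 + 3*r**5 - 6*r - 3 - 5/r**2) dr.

210316/7

By the power rule, an antiderivative is F(r) = 2*r**7/7 + r**6/2 - 3*r**2 - 3*r + 5/r.
Then F(5) - F(1) = (420629/14) - (-3/14) = 210316/7.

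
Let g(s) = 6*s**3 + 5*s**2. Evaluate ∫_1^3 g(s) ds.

By the power rule, an antiderivative is F(s) = 3*s**4/2 + 5*s**3/3.
Then F(3) - F(1) = (333/2) - (19/6) = 490/3.

490/3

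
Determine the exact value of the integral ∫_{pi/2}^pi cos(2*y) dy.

An antiderivative is F(y) = sin(2*y)/2.
Then F(pi) - F(pi/2) = (0) - (0) = 0.

0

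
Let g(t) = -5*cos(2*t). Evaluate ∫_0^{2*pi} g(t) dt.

0

An antiderivative is F(t) = -5*sin(2*t)/2.
Then F(2*pi) - F(0) = (0) - (0) = 0.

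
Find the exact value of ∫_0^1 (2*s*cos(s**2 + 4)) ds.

Let u = s**2 + 4, so du = 2*s ds. When s = 0, u = 4; when s = 1, u = 5.
The integral becomes ∫ cos(u) du from 4 to 5, with antiderivative sin(u).
Back in s: F(s) = sin(s**2 + 4).
Then F(1) - F(0) = (sin(5)) - (sin(4)) = sin(5) - sin(4).

sin(5) - sin(4)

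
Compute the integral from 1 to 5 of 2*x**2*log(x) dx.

-248/9 + 250*log(5)/3

Integrate by parts once (u = ln x, dv = 2*x**2 dx).
An antiderivative is F(x) = 2*x**3*(3*log(x) - 1)/9.
Then F(5) - F(1) = (-250/9 + 250*log(5)/3) - (-2/9) = -248/9 + 250*log(5)/3.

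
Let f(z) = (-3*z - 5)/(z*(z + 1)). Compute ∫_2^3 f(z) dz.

-7*log(3) + 9*log(2)

Factor the denominator: z**2 + z = (z + 1)z.
Partial fractions: (-3*z - 5)/(z*(z + 1)) = 2/(z + 1) - 5/z.
An antiderivative is F(z) = -5*log(z) + 2*log(z + 1).
Then F(3) - F(2) = (-5*log(3) + 4*log(2)) - (log(9/32)) = -7*log(3) + 9*log(2).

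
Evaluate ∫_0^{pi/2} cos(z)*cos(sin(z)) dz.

Let u = sin(z), so du = cos(z) dz. When z = 0, u = 0; when z = pi/2, u = 1.
The integral becomes ∫ cos(u) du from 0 to 1, with antiderivative sin(u).
Back in z: F(z) = sin(sin(z)).
Then F(pi/2) - F(0) = (sin(1)) - (0) = sin(1).

sin(1)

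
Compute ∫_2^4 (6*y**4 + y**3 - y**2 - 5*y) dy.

By the power rule, an antiderivative is F(y) = 6*y**5/5 + y**4/4 - y**3/3 - 5*y**2/2.
Then F(4) - F(2) = (18472/15) - (446/15) = 18026/15.

18026/15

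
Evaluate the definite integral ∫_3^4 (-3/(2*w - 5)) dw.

An antiderivative is F(w) = -3*log(2*w - 5)/2.
Then F(4) - F(3) = (-3*log(3)/2) - (0) = -3*log(3)/2.

-3*log(3)/2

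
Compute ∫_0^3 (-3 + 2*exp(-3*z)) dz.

-25/3 - 2*exp(-9)/3

An antiderivative is F(z) = -3*z - 2*exp(-3*z)/3.
Then F(3) - F(0) = (-9 - 2*exp(-9)/3) - (-2/3) = -25/3 - 2*exp(-9)/3.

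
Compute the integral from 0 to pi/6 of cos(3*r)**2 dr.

pi/12

Use the identity cos^2(3*r) = (1 + cos(6*r))/2.
An antiderivative is F(r) = r/2 + sin(6*r)/12.
Then F(pi/6) - F(0) = (pi/12) - (0) = pi/12.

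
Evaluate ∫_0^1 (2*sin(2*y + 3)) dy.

cos(3) - cos(5)

Let u = 2*y + 3, so du = 2 dy. When y = 0, u = 3; when y = 1, u = 5.
The integral becomes ∫ sin(u) du from 3 to 5, with antiderivative -cos(u).
Back in y: F(y) = -cos(2*y + 3).
Then F(1) - F(0) = (-cos(5)) - (-cos(3)) = cos(3) - cos(5).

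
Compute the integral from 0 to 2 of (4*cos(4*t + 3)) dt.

sin(11) - sin(3)

Let u = 4*t + 3, so du = 4 dt. When t = 0, u = 3; when t = 2, u = 11.
The integral becomes ∫ cos(u) du from 3 to 11, with antiderivative sin(u).
Back in t: F(t) = sin(4*t + 3).
Then F(2) - F(0) = (sin(11)) - (sin(3)) = sin(11) - sin(3).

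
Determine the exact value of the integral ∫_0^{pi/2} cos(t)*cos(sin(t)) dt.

sin(1)

Let u = sin(t), so du = cos(t) dt. When t = 0, u = 0; when t = pi/2, u = 1.
The integral becomes ∫ cos(u) du from 0 to 1, with antiderivative sin(u).
Back in t: F(t) = sin(sin(t)).
Then F(pi/2) - F(0) = (sin(1)) - (0) = sin(1).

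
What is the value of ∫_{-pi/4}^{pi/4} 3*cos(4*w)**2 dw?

Use the identity cos^2(4*w) = (1 + cos(8*w))/2.
An antiderivative is F(w) = 3*w/2 + 3*sin(8*w)/16.
Then F(pi/4) - F(-pi/4) = (3*pi/8) - (-3*pi/8) = 3*pi/4.

3*pi/4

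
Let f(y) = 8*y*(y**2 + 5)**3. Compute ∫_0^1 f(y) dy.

671

Let u = y**2 + 5, so du = 2*y dy. When y = 0, u = 5; when y = 1, u = 6.
The integral becomes 4·∫ u**3 du from 5 to 6, with antiderivative u**4.
Back in y: F(y) = (y**2 + 5)**4.
Then F(1) - F(0) = (1296) - (625) = 671.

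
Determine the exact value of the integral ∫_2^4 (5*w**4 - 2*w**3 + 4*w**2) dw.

By the power rule, an antiderivative is F(w) = w**5 - w**4/2 + 4*w**3/3.
Then F(4) - F(2) = (2944/3) - (104/3) = 2840/3.

2840/3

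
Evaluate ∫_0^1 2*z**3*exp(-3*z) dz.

4/27 - 52*exp(-3)/27

Integrate by parts 3 times (u = z^3, dv = 2*exp(-3*z) dz).
An antiderivative is F(z) = (-18*z**3 - 18*z**2 - 12*z - 4)*exp(-3*z)/27.
Then F(1) - F(0) = (-52*exp(-3)/27) - (-4/27) = 4/27 - 52*exp(-3)/27.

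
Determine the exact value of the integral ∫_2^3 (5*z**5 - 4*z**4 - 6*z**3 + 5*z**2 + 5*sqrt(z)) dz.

By the power rule, an antiderivative is F(z) = 5*z**6/6 - 4*z**5/5 - 3*z**4/2 + 10*z**(3/2)/3 + 5*z**3/3.
Then F(3) - F(2) = (10*sqrt(3) + 1683/5) - (20*sqrt(2)/3 + 256/15) = -20*sqrt(2)/3 + 10*sqrt(3) + 4793/15.

-20*sqrt(2)/3 + 10*sqrt(3) + 4793/15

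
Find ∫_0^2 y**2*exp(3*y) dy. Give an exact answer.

Integrate by parts twice (u = y^2, dv = exp(3*y) dy).
An antiderivative is F(y) = (9*y**2 - 6*y + 2)*exp(3*y)/27.
Then F(2) - F(0) = (26*exp(6)/27) - (2/27) = -2/27 + 26*exp(6)/27.

-2/27 + 26*exp(6)/27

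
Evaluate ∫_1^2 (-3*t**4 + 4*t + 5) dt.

-38/5

By the power rule, an antiderivative is F(t) = -3*t**5/5 + 2*t**2 + 5*t.
Then F(2) - F(1) = (-6/5) - (32/5) = -38/5.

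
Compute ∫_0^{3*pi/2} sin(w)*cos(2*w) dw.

Use the identity sin(w)cos(2*w) = [sin(3*w) + sin(-w)]/2.
An antiderivative is F(w) = cos(w)/2 - cos(3*w)/6.
Then F(3*pi/2) - F(0) = (0) - (1/3) = -1/3.

-1/3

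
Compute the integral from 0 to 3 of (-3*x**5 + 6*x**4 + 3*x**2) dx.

By the power rule, an antiderivative is F(x) = -x**6/2 + 6*x**5/5 + x**3.
Then F(3) - F(0) = (-459/10) - (0) = -459/10.

-459/10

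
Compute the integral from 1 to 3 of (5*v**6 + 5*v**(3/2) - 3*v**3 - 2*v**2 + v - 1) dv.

18*sqrt(3) + 31166/21

By the power rule, an antiderivative is F(v) = 5*v**7/7 + 2*v**(5/2) - 3*v**4/4 - 2*v**3/3 + v**2/2 - v.
Then F(3) - F(1) = (18*sqrt(3) + 41577/28) - (67/84) = 18*sqrt(3) + 31166/21.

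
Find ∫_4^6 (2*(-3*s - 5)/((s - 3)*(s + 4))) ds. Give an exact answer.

-4*log(3) - 2*log(5) + 4*log(2)

Factor the denominator: s**2 + s - 12 = (s + 4)(s - 3).
Partial fractions: 2*(-3*s - 5)/((s - 3)*(s + 4)) = -2/(s + 4) - 4/(s - 3).
An antiderivative is F(s) = -4*log(s - 3) - 2*log(s + 4).
Then F(6) - F(4) = (-4*log(3) - 2*log(5) - 2*log(2)) - (-log(64)) = -4*log(3) - 2*log(5) + 4*log(2).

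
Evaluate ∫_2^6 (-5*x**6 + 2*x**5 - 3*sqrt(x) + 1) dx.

-3870892/21 - 12*sqrt(6) + 4*sqrt(2)

By the power rule, an antiderivative is F(x) = -5*x**7/7 + x**6/3 - 2*x**(3/2) + x.
Then F(6) - F(2) = (-1290774/7 - 12*sqrt(6)) - (-1430/21 - 4*sqrt(2)) = -3870892/21 - 12*sqrt(6) + 4*sqrt(2).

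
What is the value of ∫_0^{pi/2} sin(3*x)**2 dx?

pi/4

Use the identity sin^2(3*x) = (1 - cos(6*x))/2.
An antiderivative is F(x) = x/2 - sin(6*x)/12.
Then F(pi/2) - F(0) = (pi/4) - (0) = pi/4.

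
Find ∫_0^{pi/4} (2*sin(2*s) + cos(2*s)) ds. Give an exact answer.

3/2

An antiderivative is F(s) = sin(2*s)/2 - cos(2*s).
Then F(pi/4) - F(0) = (1/2) - (-1) = 3/2.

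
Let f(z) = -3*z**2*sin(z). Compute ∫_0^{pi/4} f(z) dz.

Integrate by parts twice (u = z^2, dv = -3*sin(z) dz).
An antiderivative is F(z) = 3*z**2*cos(z) - 6*z*sin(z) - 6*cos(z).
Then F(pi/4) - F(0) = (3*sqrt(2)*(-32 - 8*pi + pi**2)/32) - (-6) = -3*sqrt(2) - 3*sqrt(2)*pi/4 + 3*sqrt(2)*pi**2/32 + 6.

-3*sqrt(2) - 3*sqrt(2)*pi/4 + 3*sqrt(2)*pi**2/32 + 6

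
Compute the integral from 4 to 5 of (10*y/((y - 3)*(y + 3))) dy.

-5*log(7) + 20*log(2)

Factor the denominator: y**2 - 9 = (y + 3)(y - 3).
Partial fractions: 10*y/((y - 3)*(y + 3)) = 5/(y + 3) + 5/(y - 3).
An antiderivative is F(y) = 5*log(y - 3) + 5*log(y + 3).
Then F(5) - F(4) = (20*log(2)) - (5*log(7)) = -5*log(7) + 20*log(2).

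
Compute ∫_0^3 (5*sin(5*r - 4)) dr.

Let u = 5*r - 4, so du = 5 dr. When r = 0, u = -4; when r = 3, u = 11.
The integral becomes ∫ sin(u) du from -4 to 11, with antiderivative -cos(u).
Back in r: F(r) = -cos(5*r - 4).
Then F(3) - F(0) = (-cos(11)) - (-cos(4)) = cos(4) - cos(11).

cos(4) - cos(11)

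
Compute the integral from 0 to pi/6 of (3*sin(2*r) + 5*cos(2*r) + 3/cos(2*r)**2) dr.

3/4 + 11*sqrt(3)/4

An antiderivative is F(r) = 5*sin(2*r)/2 - 3*cos(2*r)/2 + 3*tan(2*r)/2.
Then F(pi/6) - F(0) = (-3/4 + 11*sqrt(3)/4) - (-3/2) = 3/4 + 11*sqrt(3)/4.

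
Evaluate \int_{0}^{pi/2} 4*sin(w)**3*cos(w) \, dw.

Let u = sin(w), so du = cos(w) dw. When w = 0, u = 0; when w = pi/2, u = 1.
The integral becomes 4·∫ u**3 du from 0 to 1, with antiderivative u**4.
Back in w: F(w) = sin(w)**4.
Then F(pi/2) - F(0) = (1) - (0) = 1.

1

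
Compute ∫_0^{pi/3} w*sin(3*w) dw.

Integrate by parts once (u = w, dv = sin(3*w) dw).
An antiderivative is F(w) = -w*cos(3*w)/3 + sin(3*w)/9.
Then F(pi/3) - F(0) = (pi/9) - (0) = pi/9.

pi/9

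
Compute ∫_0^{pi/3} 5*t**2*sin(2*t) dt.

Integrate by parts twice (u = t^2, dv = 5*sin(2*t) dt).
An antiderivative is F(t) = -5*t**2*cos(2*t)/2 + 5*t*sin(2*t)/2 + 5*cos(2*t)/4.
Then F(pi/3) - F(0) = (-5/8 + 5*pi**2/36 + 5*sqrt(3)*pi/12) - (5/4) = -15/8 + 5*pi**2/36 + 5*sqrt(3)*pi/12.

-15/8 + 5*pi**2/36 + 5*sqrt(3)*pi/12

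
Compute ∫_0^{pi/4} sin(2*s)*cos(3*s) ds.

-2/5 + 3*sqrt(2)/10

Use the identity sin(2*s)cos(3*s) = [sin(5*s) + sin(-s)]/2.
An antiderivative is F(s) = cos(s)/2 - cos(5*s)/10.
Then F(pi/4) - F(0) = (3*sqrt(2)/10) - (2/5) = -2/5 + 3*sqrt(2)/10.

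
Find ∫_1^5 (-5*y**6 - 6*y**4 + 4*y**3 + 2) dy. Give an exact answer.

-2062188/35

By the power rule, an antiderivative is F(y) = -5*y**7/7 - 6*y**5/5 + y**4 + 2*y.
Then F(5) - F(1) = (-412430/7) - (38/35) = -2062188/35.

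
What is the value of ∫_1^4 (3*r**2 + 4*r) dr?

93

By the power rule, an antiderivative is F(r) = r**3 + 2*r**2.
Then F(4) - F(1) = (96) - (3) = 93.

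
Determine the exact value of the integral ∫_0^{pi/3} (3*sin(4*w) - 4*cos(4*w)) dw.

An antiderivative is F(w) = -sin(4*w) - 3*cos(4*w)/4.
Then F(pi/3) - F(0) = (3/8 + sqrt(3)/2) - (-3/4) = sqrt(3)/2 + 9/8.

sqrt(3)/2 + 9/8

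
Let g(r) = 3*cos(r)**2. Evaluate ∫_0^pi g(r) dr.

Use the identity cos^2(r) = (1 + cos(2*r))/2.
An antiderivative is F(r) = 3*r/2 + 3*sin(2*r)/4.
Then F(pi) - F(0) = (3*pi/2) - (0) = 3*pi/2.

3*pi/2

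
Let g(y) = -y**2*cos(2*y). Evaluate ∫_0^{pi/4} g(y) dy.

1/4 - pi**2/32

Integrate by parts twice (u = y^2, dv = -cos(2*y) dy).
An antiderivative is F(y) = -y**2*sin(2*y)/2 - y*cos(2*y)/2 + sin(2*y)/4.
Then F(pi/4) - F(0) = (1/4 - pi**2/32) - (0) = 1/4 - pi**2/32.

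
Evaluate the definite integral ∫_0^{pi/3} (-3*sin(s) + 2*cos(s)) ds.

An antiderivative is F(s) = 2*sin(s) + 3*cos(s).
Then F(pi/3) - F(0) = (3/2 + sqrt(3)) - (3) = -3/2 + sqrt(3).

-3/2 + sqrt(3)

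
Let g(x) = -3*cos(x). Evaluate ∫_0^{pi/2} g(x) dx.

-3

An antiderivative is F(x) = -3*sin(x).
Then F(pi/2) - F(0) = (-3) - (0) = -3.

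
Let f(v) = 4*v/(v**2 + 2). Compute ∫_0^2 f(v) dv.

Let u = v**2 + 2, so du = 2*v dv. When v = 0, u = 2; when v = 2, u = 6.
The integral becomes 2·∫ 1/u du from 2 to 6, with antiderivative 2*log(u).
Back in v: F(v) = 2*log(v**2 + 2).
Then F(2) - F(0) = (log(36)) - (log(4)) = log(9).

log(9)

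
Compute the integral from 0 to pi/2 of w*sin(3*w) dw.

Integrate by parts once (u = w, dv = sin(3*w) dw).
An antiderivative is F(w) = -w*cos(3*w)/3 + sin(3*w)/9.
Then F(pi/2) - F(0) = (-1/9) - (0) = -1/9.

-1/9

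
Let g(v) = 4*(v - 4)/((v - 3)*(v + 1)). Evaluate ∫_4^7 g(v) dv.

Factor the denominator: v**2 - 2*v - 3 = (v + 1)(v - 3).
Partial fractions: 4*(v - 4)/((v - 3)*(v + 1)) = 5/(v + 1) - 1/(v - 3).
An antiderivative is F(v) = -log(v - 3) + 5*log(v + 1).
Then F(7) - F(4) = (13*log(2)) - (5*log(5)) = -5*log(5) + 13*log(2).

-5*log(5) + 13*log(2)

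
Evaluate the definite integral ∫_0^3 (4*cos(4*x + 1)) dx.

-sin(1) + sin(13)

Let u = 4*x + 1, so du = 4 dx. When x = 0, u = 1; when x = 3, u = 13.
The integral becomes ∫ cos(u) du from 1 to 13, with antiderivative sin(u).
Back in x: F(x) = sin(4*x + 1).
Then F(3) - F(0) = (sin(13)) - (sin(1)) = -sin(1) + sin(13).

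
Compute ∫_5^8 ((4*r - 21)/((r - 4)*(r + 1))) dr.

-7*log(2) + 5*log(3)

Factor the denominator: r**2 - 3*r - 4 = (r + 1)(r - 4).
Partial fractions: (4*r - 21)/((r - 4)*(r + 1)) = 5/(r + 1) - 1/(r - 4).
An antiderivative is F(r) = -log(r - 4) + 5*log(r + 1).
Then F(8) - F(5) = (-2*log(2) + 10*log(3)) - (5*log(2) + 5*log(3)) = -7*log(2) + 5*log(3).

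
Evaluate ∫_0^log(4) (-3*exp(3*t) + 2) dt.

-63 + log(16)

An antiderivative is F(t) = -exp(3*t) + 2*t.
Then F(log(4)) - F(0) = (-64 + 4*log(2)) - (-1) = -63 + log(16).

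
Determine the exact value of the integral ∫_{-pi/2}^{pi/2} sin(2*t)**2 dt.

pi/2

Use the identity sin^2(2*t) = (1 - cos(4*t))/2.
An antiderivative is F(t) = t/2 - sin(4*t)/8.
Then F(pi/2) - F(-pi/2) = (pi/4) - (-pi/4) = pi/2.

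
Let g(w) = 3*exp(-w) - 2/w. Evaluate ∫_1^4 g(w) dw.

An antiderivative is F(w) = -2*log(w) - 3*exp(-w).
Then F(4) - F(1) = (-4*log(2) - 3*exp(-4)) - (-3*exp(-1)) = -4*log(2) - 3*exp(-4) + 3*exp(-1).

-4*log(2) - 3*exp(-4) + 3*exp(-1)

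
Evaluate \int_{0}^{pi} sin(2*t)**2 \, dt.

Use the identity sin^2(2*t) = (1 - cos(4*t))/2.
An antiderivative is F(t) = t/2 - sin(4*t)/8.
Then F(pi) - F(0) = (pi/2) - (0) = pi/2.

pi/2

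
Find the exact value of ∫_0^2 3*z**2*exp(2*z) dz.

-3/4 + 15*exp(4)/4

Integrate by parts twice (u = z^2, dv = 3*exp(2*z) dz).
An antiderivative is F(z) = (6*z**2 - 6*z + 3)*exp(2*z)/4.
Then F(2) - F(0) = (15*exp(4)/4) - (3/4) = -3/4 + 15*exp(4)/4.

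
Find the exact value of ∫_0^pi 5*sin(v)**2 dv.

5*pi/2

Use the identity sin^2(v) = (1 - cos(2*v))/2.
An antiderivative is F(v) = 5*v/2 - 5*sin(2*v)/4.
Then F(pi) - F(0) = (5*pi/2) - (0) = 5*pi/2.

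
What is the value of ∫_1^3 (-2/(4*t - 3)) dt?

-log(3)

An antiderivative is F(t) = -log(4*t - 3)/2.
Then F(3) - F(1) = (-log(3)) - (0) = -log(3).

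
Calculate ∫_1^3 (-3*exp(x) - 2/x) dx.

An antiderivative is F(x) = -3*exp(x) - 2*log(x).
Then F(3) - F(1) = (-3*exp(3) - log(9)) - (-3*exp(1)) = -3*exp(3) - log(9) + 3*exp(1).

-3*exp(3) - log(9) + 3*exp(1)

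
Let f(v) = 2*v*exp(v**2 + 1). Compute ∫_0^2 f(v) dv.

Let u = v**2 + 1, so du = 2*v dv. When v = 0, u = 1; when v = 2, u = 5.
The integral becomes ∫ exp(u) du from 1 to 5, with antiderivative exp(u).
Back in v: F(v) = exp(v**2 + 1).
Then F(2) - F(0) = (exp(5)) - (exp(1)) = -exp(1) + exp(5).

-exp(1) + exp(5)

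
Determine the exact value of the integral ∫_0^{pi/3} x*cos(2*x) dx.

Integrate by parts once (u = x, dv = cos(2*x) dx).
An antiderivative is F(x) = x*sin(2*x)/2 + cos(2*x)/4.
Then F(pi/3) - F(0) = (-1/8 + sqrt(3)*pi/12) - (1/4) = -3/8 + sqrt(3)*pi/12.

-3/8 + sqrt(3)*pi/12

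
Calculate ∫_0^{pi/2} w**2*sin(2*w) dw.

-1/2 + pi**2/8

Integrate by parts twice (u = w^2, dv = sin(2*w) dw).
An antiderivative is F(w) = -w**2*cos(2*w)/2 + w*sin(2*w)/2 + cos(2*w)/4.
Then F(pi/2) - F(0) = (-1/4 + pi**2/8) - (1/4) = -1/2 + pi**2/8.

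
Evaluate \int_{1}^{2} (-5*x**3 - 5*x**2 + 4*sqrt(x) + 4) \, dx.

-349/12 + 16*sqrt(2)/3

By the power rule, an antiderivative is F(x) = -5*x**4/4 + 8*x**(3/2)/3 - 5*x**3/3 + 4*x.
Then F(2) - F(1) = (-76/3 + 16*sqrt(2)/3) - (15/4) = -349/12 + 16*sqrt(2)/3.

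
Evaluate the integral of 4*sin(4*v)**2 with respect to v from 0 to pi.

2*pi

Use the identity sin^2(4*v) = (1 - cos(8*v))/2.
An antiderivative is F(v) = 2*v - sin(8*v)/4.
Then F(pi) - F(0) = (2*pi) - (0) = 2*pi.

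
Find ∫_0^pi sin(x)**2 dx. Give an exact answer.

pi/2

Use the identity sin^2(x) = (1 - cos(2*x))/2.
An antiderivative is F(x) = x/2 - sin(2*x)/4.
Then F(pi) - F(0) = (pi/2) - (0) = pi/2.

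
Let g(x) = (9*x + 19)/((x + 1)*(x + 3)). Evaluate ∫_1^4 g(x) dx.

-13*log(2) + 4*log(7) + 5*log(5)

Factor the denominator: x**2 + 4*x + 3 = (x + 3)(x + 1).
Partial fractions: (9*x + 19)/((x + 1)*(x + 3)) = 4/(x + 3) + 5/(x + 1).
An antiderivative is F(x) = 5*log(x + 1) + 4*log(x + 3).
Then F(4) - F(1) = (4*log(7) + 5*log(5)) - (13*log(2)) = -13*log(2) + 4*log(7) + 5*log(5).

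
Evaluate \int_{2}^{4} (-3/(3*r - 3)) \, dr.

-log(3)

An antiderivative is F(r) = -log(3*r - 3).
Then F(4) - F(2) = (-log(9)) - (-log(3)) = -log(3).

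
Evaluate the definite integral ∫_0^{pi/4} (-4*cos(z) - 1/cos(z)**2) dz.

-2*sqrt(2) - 1

An antiderivative is F(z) = -4*sin(z) - tan(z).
Then F(pi/4) - F(0) = (-2*sqrt(2) - 1) - (0) = -2*sqrt(2) - 1.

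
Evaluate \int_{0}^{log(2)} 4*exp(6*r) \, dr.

42

Let u = exp(r), so du = exp(r) dr. When r = 0, u = 1; when r = log(2), u = 2.
The integral becomes 4·∫ u**5 du from 1 to 2, with antiderivative 2*u**6/3.
Back in r: F(r) = 2*exp(6*r)/3.
Then F(log(2)) - F(0) = (128/3) - (2/3) = 42.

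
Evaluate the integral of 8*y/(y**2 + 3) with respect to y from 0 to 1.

-4*log(3) + 8*log(2)

Let u = y**2 + 3, so du = 2*y dy. When y = 0, u = 3; when y = 1, u = 4.
The integral becomes 4·∫ 1/u du from 3 to 4, with antiderivative 4*log(u).
Back in y: F(y) = 4*log(y**2 + 3).
Then F(1) - F(0) = (8*log(2)) - (log(81)) = -4*log(3) + 8*log(2).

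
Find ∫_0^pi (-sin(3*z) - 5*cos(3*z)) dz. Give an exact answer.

An antiderivative is F(z) = -5*sin(3*z)/3 + cos(3*z)/3.
Then F(pi) - F(0) = (-1/3) - (1/3) = -2/3.

-2/3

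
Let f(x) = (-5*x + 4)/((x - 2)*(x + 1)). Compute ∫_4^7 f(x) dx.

Factor the denominator: x**2 - x - 2 = (x + 1)(x - 2).
Partial fractions: (-5*x + 4)/((x - 2)*(x + 1)) = -3/(x + 1) - 2/(x - 2).
An antiderivative is F(x) = -2*log(x - 2) - 3*log(x + 1).
Then F(7) - F(4) = (-9*log(2) - 2*log(5)) - (-3*log(5) - 2*log(2)) = -7*log(2) + log(5).

-7*log(2) + log(5)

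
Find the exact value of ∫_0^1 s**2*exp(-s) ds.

2 - 5*exp(-1)

Integrate by parts twice (u = s^2, dv = exp(-s) ds).
An antiderivative is F(s) = (-s**2 - 2*s - 2)*exp(-s).
Then F(1) - F(0) = (-5*exp(-1)) - (-2) = 2 - 5*exp(-1).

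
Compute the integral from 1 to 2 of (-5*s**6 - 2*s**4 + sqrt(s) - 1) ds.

By the power rule, an antiderivative is F(s) = -5*s**7/7 - 2*s**5/5 + 2*s**(3/2)/3 - s.
Then F(2) - F(1) = (-3718/35 + 4*sqrt(2)/3) - (-152/105) = -11002/105 + 4*sqrt(2)/3.

-11002/105 + 4*sqrt(2)/3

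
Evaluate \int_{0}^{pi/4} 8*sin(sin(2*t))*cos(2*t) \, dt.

Let u = sin(2*t), so du = 2*cos(2*t) dt. When t = 0, u = 0; when t = pi/4, u = 1.
The integral becomes 4·∫ sin(u) du from 0 to 1, with antiderivative -4*cos(u).
Back in t: F(t) = -4*cos(sin(2*t)).
Then F(pi/4) - F(0) = (-4*cos(1)) - (-4) = 4 - 4*cos(1).

4 - 4*cos(1)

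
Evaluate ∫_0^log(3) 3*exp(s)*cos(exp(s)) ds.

Let u = exp(s), so du = exp(s) ds. When s = 0, u = 1; when s = log(3), u = 3.
The integral becomes 3·∫ cos(u) du from 1 to 3, with antiderivative 3*sin(u).
Back in s: F(s) = 3*sin(exp(s)).
Then F(log(3)) - F(0) = (3*sin(3)) - (3*sin(1)) = -3*sin(1) + 3*sin(3).

-3*sin(1) + 3*sin(3)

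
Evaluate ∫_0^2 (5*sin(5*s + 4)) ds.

cos(4) - cos(14)

Let u = 5*s + 4, so du = 5 ds. When s = 0, u = 4; when s = 2, u = 14.
The integral becomes ∫ sin(u) du from 4 to 14, with antiderivative -cos(u).
Back in s: F(s) = -cos(5*s + 4).
Then F(2) - F(0) = (-cos(14)) - (-cos(4)) = cos(4) - cos(14).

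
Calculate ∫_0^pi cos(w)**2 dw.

pi/2

Use the identity cos^2(w) = (1 + cos(2*w))/2.
An antiderivative is F(w) = w/2 + sin(2*w)/4.
Then F(pi) - F(0) = (pi/2) - (0) = pi/2.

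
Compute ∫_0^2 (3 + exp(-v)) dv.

7 - exp(-2)

An antiderivative is F(v) = 3*v - exp(-v).
Then F(2) - F(0) = (6 - exp(-2)) - (-1) = 7 - exp(-2).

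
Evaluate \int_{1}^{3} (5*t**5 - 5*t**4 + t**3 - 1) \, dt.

1148/3

By the power rule, an antiderivative is F(t) = 5*t**6/6 - t**5 + t**4/4 - t.
Then F(3) - F(1) = (1527/4) - (-11/12) = 1148/3.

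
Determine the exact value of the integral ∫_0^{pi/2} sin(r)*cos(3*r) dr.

Use the identity sin(r)cos(3*r) = [sin(4*r) + sin(-2*r)]/2.
An antiderivative is F(r) = cos(2*r)/4 - cos(4*r)/8.
Then F(pi/2) - F(0) = (-3/8) - (1/8) = -1/2.

-1/2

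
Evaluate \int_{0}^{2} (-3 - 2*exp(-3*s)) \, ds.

An antiderivative is F(s) = -3*s + 2*exp(-3*s)/3.
Then F(2) - F(0) = (-6 + 2*exp(-6)/3) - (2/3) = -20/3 + 2*exp(-6)/3.

-20/3 + 2*exp(-6)/3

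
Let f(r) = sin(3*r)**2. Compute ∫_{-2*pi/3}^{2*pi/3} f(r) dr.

Use the identity sin^2(3*r) = (1 - cos(6*r))/2.
An antiderivative is F(r) = r/2 - sin(6*r)/12.
Then F(2*pi/3) - F(-2*pi/3) = (pi/3) - (-pi/3) = 2*pi/3.

2*pi/3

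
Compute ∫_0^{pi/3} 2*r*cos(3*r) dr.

-4/9

Integrate by parts once (u = r, dv = 2*cos(3*r) dr).
An antiderivative is F(r) = 2*r*sin(3*r)/3 + 2*cos(3*r)/9.
Then F(pi/3) - F(0) = (-2/9) - (2/9) = -4/9.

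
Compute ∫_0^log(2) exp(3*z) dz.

Let u = exp(z), so du = exp(z) dz. When z = 0, u = 1; when z = log(2), u = 2.
The integral becomes ∫ u**2 du from 1 to 2, with antiderivative u**3/3.
Back in z: F(z) = exp(3*z)/3.
Then F(log(2)) - F(0) = (8/3) - (1/3) = 7/3.

7/3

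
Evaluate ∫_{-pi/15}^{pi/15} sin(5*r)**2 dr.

Use the identity sin^2(5*r) = (1 - cos(10*r))/2.
An antiderivative is F(r) = r/2 - sin(10*r)/20.
Then F(pi/15) - F(-pi/15) = (-sqrt(3)/40 + pi/30) - (-pi/30 + sqrt(3)/40) = -sqrt(3)/20 + pi/15.

-sqrt(3)/20 + pi/15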